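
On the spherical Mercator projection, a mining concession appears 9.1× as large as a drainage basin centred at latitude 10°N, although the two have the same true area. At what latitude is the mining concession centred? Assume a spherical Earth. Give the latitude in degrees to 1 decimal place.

70.9°

For equal true areas on Mercator, apparent areas scale as sec²φ, so the ratio is cos²φ₂ / cos²φ₁.
cos²φ₂ / cos²φ₁ = 9.1  ⇒  cos φ₁ = cos 10° / √9.1 = 0.9848/3.017 = 0.3265.
φ₁ = arccos(0.3265) ≈ 70.9°.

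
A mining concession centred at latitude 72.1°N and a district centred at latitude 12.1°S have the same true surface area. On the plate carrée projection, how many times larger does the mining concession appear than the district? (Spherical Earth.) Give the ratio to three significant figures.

3.18

Plate carrée maps x = Rλ, y = Rφ. The meridian scale is h = 1 and the parallel scale is k = 1/cos φ = sec φ.
Areal scale at 72.1°: h·k = 1.000 × 3.254 = 3.254.
Areal scale at 12.1°: h·k = 1.000 × 1.023 = 1.023.
Ratio = 3.254/1.023 ≈ 3.18.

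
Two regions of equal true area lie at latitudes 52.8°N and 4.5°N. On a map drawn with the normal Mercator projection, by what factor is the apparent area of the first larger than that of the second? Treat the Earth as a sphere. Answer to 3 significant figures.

On Mercator, area is exaggerated by sec²φ = 1/cos²φ.
At 52.8°: sec²(52.8°) = 1/0.6046² = 2.736.
At 4.5°: sec²(4.5°) = 1/0.9969² = 1.006.
Ratio = 2.736/1.006 = cos²(4.5°)/cos²(52.8°) ≈ 2.72.

2.72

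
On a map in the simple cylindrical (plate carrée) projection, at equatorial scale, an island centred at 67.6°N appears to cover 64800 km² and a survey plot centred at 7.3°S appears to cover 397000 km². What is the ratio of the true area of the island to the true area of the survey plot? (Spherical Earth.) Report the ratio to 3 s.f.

0.0627

On the plate carrée, areal scale = h·k = 1 × sec φ, so true area = apparent × cos φ.
True area of island: 64800 × cos(67.6°) = 64800 × 0.3811 = 24690 km².
True area of survey plot: 397000 × cos(7.3°) = 397000 × 0.9919 = 393800 km².
Ratio = 24690 / 393800 ≈ 0.0627.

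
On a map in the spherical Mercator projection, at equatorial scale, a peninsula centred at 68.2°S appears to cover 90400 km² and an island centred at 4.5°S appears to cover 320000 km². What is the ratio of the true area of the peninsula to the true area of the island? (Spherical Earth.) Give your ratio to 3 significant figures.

0.0392

Since Mercator area scale is 1/cos²φ, the true area equals the apparent area multiplied by cos²φ.
True area of peninsula: 90400 × cos²(68.2°) = 90400 × 0.1379 = 12470 km².
True area of island: 320000 × cos²(4.5°) = 320000 × 0.9938 = 318000 km².
Ratio = 12470 / 318000 ≈ 0.0392.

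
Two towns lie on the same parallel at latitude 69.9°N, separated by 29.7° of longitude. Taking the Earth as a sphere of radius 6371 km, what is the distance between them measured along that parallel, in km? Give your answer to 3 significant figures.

Arc length along a parallel = R cos φ · Δλ (with Δλ in radians).
= 6371 × cos 69.9° × (29.7° × π/180) = 6371 × 0.3437 × 0.5184 ≈ 1130 km.

1130 km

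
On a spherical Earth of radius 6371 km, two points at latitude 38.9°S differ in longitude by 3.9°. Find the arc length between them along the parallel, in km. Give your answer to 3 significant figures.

337 km

Arc length along a parallel = R cos φ · Δλ (with Δλ in radians).
= 6371 × cos 38.9° × (3.9° × π/180) = 6371 × 0.7782 × 0.06807 ≈ 337 km.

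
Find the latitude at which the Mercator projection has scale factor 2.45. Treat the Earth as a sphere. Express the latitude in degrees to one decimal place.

65.9°

Mercator scale is k = sec φ = 1/cos φ.
1/cos φ = 2.45  ⇒  cos φ = 0.4082  ⇒  φ = arccos(0.4082) ≈ 65.9°.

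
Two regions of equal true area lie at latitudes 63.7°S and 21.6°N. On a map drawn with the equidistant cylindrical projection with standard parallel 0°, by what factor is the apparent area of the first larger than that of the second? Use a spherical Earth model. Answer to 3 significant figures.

2.10

Plate carrée maps x = Rλ, y = Rφ. The meridian scale is h = 1 and the parallel scale is k = 1/cos φ = sec φ.
Areal scale at 63.7°: h·k = 1.000 × 2.257 = 2.257.
Areal scale at 21.6°: h·k = 1.000 × 1.076 = 1.076.
Ratio = 2.257/1.076 ≈ 2.10.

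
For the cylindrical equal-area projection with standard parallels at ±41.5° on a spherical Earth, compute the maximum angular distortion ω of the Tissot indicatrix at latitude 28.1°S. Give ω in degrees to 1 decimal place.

18.7°

A cylindrical equal-area projection with standard parallel φ₀ has meridian scale h = cos φ / cos φ₀ and parallel scale k = cos φ₀ / cos φ (so areas are preserved, h·k = 1).
At 28.1°: h = 1.178, k = 0.8490; principal scales a = 1.178, b = 0.8490.
sin(ω/2) = (a − b)/(a + b) = 0.3288/2.027 = 0.1622, so ω = 2 arcsin(0.1622) ≈ 18.7°.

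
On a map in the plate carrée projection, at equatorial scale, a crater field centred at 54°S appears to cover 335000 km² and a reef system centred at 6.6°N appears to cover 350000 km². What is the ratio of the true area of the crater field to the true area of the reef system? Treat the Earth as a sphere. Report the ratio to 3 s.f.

0.566

On the plate carrée, areal scale = h·k = 1 × sec φ, so true area = apparent × cos φ.
True area of crater field: 335000 × cos(54°) = 335000 × 0.5878 = 196900 km².
True area of reef system: 350000 × cos(6.6°) = 350000 × 0.9934 = 347700 km².
Ratio = 196900 / 347700 ≈ 0.566.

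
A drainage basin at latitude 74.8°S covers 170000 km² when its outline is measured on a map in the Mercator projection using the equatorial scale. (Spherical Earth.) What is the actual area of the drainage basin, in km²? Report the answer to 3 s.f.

For Mercator, h = k = sec φ (a conformal cylindrical projection has a single point scale, 1/cos φ).
Areal scale = k² = sec²φ = 1/cos²(74.8°) = 1/0.2622² = 14.55.
True area = apparent / (areal scale) = 170000 / 14.55 ≈ 11700 km².

11700 km²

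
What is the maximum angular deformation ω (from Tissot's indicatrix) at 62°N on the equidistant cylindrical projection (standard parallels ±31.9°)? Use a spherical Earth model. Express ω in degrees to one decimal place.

33.5°

The equidistant cylindrical projection with φ₀ = 31.9° has h = 1 (meridians true) and k = cos φ₀ / cos φ along parallels.
At 62°: h = 1.000, k = 1.808; principal scales a = 1.808, b = 1.000.
sin(ω/2) = (a − b)/(a + b) = 0.8084/2.808 = 0.2878, so ω = 2 arcsin(0.2878) ≈ 33.5°.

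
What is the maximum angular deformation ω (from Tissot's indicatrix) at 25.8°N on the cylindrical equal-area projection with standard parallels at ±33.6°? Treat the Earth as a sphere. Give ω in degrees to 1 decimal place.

For cylindrical equal-area with standard parallel φ₀, h = cos φ / cos φ₀ and k = cos φ₀ / cos φ, so h·k = 1.
At 25.8°: h = 1.081, k = 0.9251; principal scales a = 1.081, b = 0.9251.
sin(ω/2) = (a − b)/(a + b) = 0.1558/2.006 = 0.07765, so ω = 2 arcsin(0.07765) ≈ 8.9°.

8.9°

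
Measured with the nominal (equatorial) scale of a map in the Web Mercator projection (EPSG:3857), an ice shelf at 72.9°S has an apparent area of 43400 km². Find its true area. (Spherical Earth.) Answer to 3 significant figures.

3750 km²

The Mercator projection is conformal; its linear scale factor is the same in every direction and equals sec φ = 1/cos φ.
Areal scale = k² = sec²φ = 1/cos²(72.9°) = 1/0.2940² = 11.57.
True area = apparent / (areal scale) = 43400 / 11.57 ≈ 3750 km².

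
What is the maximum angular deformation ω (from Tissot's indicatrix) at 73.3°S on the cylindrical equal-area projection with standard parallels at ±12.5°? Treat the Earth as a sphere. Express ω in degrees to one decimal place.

114.4°

Cylindrical equal-area (φ₀ = 12.5°): h = cos φ / cos 12.5° along meridians, k = cos 12.5° / cos φ along parallels; h·k = 1.
At 73.3°: h = 0.2943, k = 3.397; principal scales a = 3.397, b = 0.2943.
sin(ω/2) = (a − b)/(a + b) = 3.103/3.692 = 0.8405, so ω = 2 arcsin(0.8405) ≈ 114.4°.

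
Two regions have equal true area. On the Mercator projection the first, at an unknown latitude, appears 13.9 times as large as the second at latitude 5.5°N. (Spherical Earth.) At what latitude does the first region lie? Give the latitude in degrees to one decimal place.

On Mercator, (apparent₁)/(apparent₂) = sec²φ₁ / sec²φ₂ when true areas are equal.
cos²φ₂ / cos²φ₁ = 13.9  ⇒  cos φ₁ = cos 5.5° / √13.9 = 0.9954/3.728 = 0.2670.
φ₁ = arccos(0.2670) ≈ 74.5°.

74.5°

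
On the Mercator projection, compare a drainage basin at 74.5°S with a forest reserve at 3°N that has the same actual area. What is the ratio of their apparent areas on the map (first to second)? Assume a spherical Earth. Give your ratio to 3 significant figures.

14.0

Mercator is conformal with k = sec φ, so areal scale = k² = sec²φ.
At 74.5°: sec²(74.5°) = 1/0.2672² = 14.00.
At 3°: sec²(3°) = 1/0.9986² = 1.003.
Ratio = 14.00/1.003 = cos²(3°)/cos²(74.5°) ≈ 14.0.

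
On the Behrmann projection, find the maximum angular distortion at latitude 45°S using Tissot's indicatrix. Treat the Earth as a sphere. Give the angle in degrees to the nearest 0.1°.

23.1°

The Behrmann projection is cylindrical equal-area with φ₀ = 30°. Cylindrical equal-area (φ₀ = 30°): h = cos φ / cos 30° along meridians, k = cos 30° / cos φ along parallels; h·k = 1.
At 45°: h = 0.8165, k = 1.225; principal scales a = 1.225, b = 0.8165.
sin(ω/2) = (a − b)/(a + b) = 0.4082/2.041 = 0.2000, so ω = 2 arcsin(0.2000) ≈ 23.1°.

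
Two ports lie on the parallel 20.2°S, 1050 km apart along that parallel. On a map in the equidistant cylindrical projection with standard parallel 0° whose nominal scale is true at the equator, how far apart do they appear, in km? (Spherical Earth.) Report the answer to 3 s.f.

For the equirectangular projection with φ₀ = 0 (plate carrée), h = 1 along meridians and k = sec φ along parallels.
Along the parallel, k = sec 20.2° = 1/0.9385 = 1.066.
Map distance = 1050 × 1.066 ≈ 1120 km.

1120 km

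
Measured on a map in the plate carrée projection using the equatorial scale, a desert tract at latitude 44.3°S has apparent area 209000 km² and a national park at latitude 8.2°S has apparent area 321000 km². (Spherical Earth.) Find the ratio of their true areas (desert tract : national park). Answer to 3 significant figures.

0.471

Plate carrée has h = 1 and k = sec φ, giving areal scale sec φ; true area = (apparent area) · cos φ.
True area of desert tract: 209000 × cos(44.3°) = 209000 × 0.7157 = 149600 km².
True area of national park: 321000 × cos(8.2°) = 321000 × 0.9898 = 317700 km².
Ratio = 149600 / 317700 ≈ 0.471.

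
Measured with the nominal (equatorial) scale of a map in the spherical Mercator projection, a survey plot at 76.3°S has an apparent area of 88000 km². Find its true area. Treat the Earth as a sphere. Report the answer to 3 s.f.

For Mercator, h = k = sec φ (a conformal cylindrical projection has a single point scale, 1/cos φ).
Areal scale = k² = sec²φ = 1/cos²(76.3°) = 1/0.2368² = 17.83.
True area = apparent / (areal scale) = 88000 / 17.83 ≈ 4940 km².

4940 km²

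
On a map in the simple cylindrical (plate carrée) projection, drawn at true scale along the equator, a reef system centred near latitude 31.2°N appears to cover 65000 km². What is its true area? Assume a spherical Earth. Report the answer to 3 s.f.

55600 km²

In the plate carrée (x = Rλ, y = Rφ), meridians are true-scale (h = 1) and parallels are stretched by k = sec φ.
Areal scale = h·k = 1 × sec φ; at 31.2°, h = 1.000, k = 1.169, so h·k = 1.169.
True area = apparent / (areal scale) = 65000 / 1.169 ≈ 55600 km².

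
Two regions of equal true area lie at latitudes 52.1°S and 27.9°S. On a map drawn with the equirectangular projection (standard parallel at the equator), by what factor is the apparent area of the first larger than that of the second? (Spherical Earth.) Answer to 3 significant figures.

For the equirectangular projection with φ₀ = 0 (plate carrée), h = 1 along meridians and k = sec φ along parallels.
Areal scale at 52.1°: h·k = 1.000 × 1.628 = 1.628.
Areal scale at 27.9°: h·k = 1.000 × 1.132 = 1.132.
Ratio = 1.628/1.132 ≈ 1.44.

1.44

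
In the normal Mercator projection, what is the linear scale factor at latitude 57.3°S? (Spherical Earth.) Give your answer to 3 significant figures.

1.85

For Mercator, h = k = sec φ (a conformal cylindrical projection has a single point scale, 1/cos φ).
k = 1/cos 57.3° = 1/0.5402 = 1.851.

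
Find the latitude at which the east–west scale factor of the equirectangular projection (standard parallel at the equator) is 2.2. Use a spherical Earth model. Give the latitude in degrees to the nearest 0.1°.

Plate carrée: h = 1, k = sec φ along parallels.
sec φ = 2.2  ⇒  cos φ = 0.4545  ⇒  φ ≈ 63.0°.

63.0°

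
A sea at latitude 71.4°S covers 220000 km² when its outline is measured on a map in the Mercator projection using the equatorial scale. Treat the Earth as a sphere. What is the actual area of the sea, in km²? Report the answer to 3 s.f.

The Mercator projection is conformal; its linear scale factor is the same in every direction and equals sec φ = 1/cos φ.
Areal scale = k² = sec²φ = 1/cos²(71.4°) = 1/0.3190² = 9.829.
True area = apparent / (areal scale) = 220000 / 9.829 ≈ 22400 km².

22400 km²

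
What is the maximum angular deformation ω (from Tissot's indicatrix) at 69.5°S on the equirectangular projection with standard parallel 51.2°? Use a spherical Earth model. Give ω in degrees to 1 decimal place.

The equidistant cylindrical projection with φ₀ = 51.2° has h = 1 (meridians true) and k = cos φ₀ / cos φ along parallels.
At 69.5°: h = 1.000, k = 1.789; principal scales a = 1.789, b = 1.000.
sin(ω/2) = (a − b)/(a + b) = 0.7892/2.789 = 0.2830, so ω = 2 arcsin(0.2830) ≈ 32.9°.

32.9°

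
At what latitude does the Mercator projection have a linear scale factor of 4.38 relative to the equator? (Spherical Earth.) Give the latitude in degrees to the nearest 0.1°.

76.8°

Mercator scale is k = sec φ = 1/cos φ.
1/cos φ = 4.38  ⇒  cos φ = 0.2283  ⇒  φ = arccos(0.2283) ≈ 76.8°.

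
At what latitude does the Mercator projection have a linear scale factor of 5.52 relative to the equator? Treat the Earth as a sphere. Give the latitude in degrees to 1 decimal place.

Mercator scale is k = sec φ = 1/cos φ.
1/cos φ = 5.52  ⇒  cos φ = 0.1812  ⇒  φ = arccos(0.1812) ≈ 79.6°.

79.6°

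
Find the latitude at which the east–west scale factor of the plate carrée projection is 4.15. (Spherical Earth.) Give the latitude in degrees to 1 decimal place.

76.1°

Plate carrée: h = 1, k = sec φ along parallels.
sec φ = 4.15  ⇒  cos φ = 0.2410  ⇒  φ ≈ 76.1°.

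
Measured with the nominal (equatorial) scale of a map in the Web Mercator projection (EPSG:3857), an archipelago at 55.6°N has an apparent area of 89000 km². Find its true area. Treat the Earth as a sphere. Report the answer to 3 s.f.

For Mercator, h = k = sec φ (a conformal cylindrical projection has a single point scale, 1/cos φ).
Areal scale = k² = sec²φ = 1/cos²(55.6°) = 1/0.5650² = 3.133.
True area = apparent / (areal scale) = 89000 / 3.133 ≈ 28400 km².

28400 km²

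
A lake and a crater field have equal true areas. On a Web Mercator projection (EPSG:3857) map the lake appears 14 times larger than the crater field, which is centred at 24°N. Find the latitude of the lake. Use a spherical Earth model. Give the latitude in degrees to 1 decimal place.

For equal true areas on Mercator, apparent areas scale as sec²φ, so the ratio is cos²φ₂ / cos²φ₁.
cos²φ₂ / cos²φ₁ = 14  ⇒  cos φ₁ = cos 24° / √14 = 0.9135/3.742 = 0.2442.
φ₁ = arccos(0.2442) ≈ 75.9°.

75.9°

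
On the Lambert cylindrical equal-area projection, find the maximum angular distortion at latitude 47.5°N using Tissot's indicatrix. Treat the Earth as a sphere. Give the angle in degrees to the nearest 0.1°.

43.8°

The Lambert cylindrical equal-area projection is the cylindrical equal-area projection with its standard parallel at the equator (φ₀ = 0). Cylindrical equal-area (φ₀ = 0°): h = cos φ / cos 0° along meridians, k = cos 0° / cos φ along parallels; h·k = 1.
At 47.5°: h = 0.6756, k = 1.480; principal scales a = 1.480, b = 0.6756.
sin(ω/2) = (a − b)/(a + b) = 0.8046/2.156 = 0.3732, so ω = 2 arcsin(0.3732) ≈ 43.8°.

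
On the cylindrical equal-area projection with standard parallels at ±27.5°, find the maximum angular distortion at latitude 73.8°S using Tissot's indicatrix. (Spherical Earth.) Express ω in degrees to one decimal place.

For cylindrical equal-area with standard parallel φ₀, h = cos φ / cos φ₀ and k = cos φ₀ / cos φ, so h·k = 1.
At 73.8°: h = 0.3145, k = 3.179; principal scales a = 3.179, b = 0.3145.
sin(ω/2) = (a − b)/(a + b) = 2.865/3.494 = 0.8200, so ω = 2 arcsin(0.8200) ≈ 110.2°.

110.2°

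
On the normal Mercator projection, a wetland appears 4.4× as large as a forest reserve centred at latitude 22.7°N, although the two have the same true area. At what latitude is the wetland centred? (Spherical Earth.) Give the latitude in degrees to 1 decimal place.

63.9°

On Mercator, (apparent₁)/(apparent₂) = sec²φ₁ / sec²φ₂ when true areas are equal.
cos²φ₂ / cos²φ₁ = 4.4  ⇒  cos φ₁ = cos 22.7° / √4.4 = 0.9225/2.098 = 0.4398.
φ₁ = arccos(0.4398) ≈ 63.9°.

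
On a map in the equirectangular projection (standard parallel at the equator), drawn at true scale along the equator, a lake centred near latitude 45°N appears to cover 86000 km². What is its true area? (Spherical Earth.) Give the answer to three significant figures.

In the plate carrée (x = Rλ, y = Rφ), meridians are true-scale (h = 1) and parallels are stretched by k = sec φ.
Areal scale = h·k = 1 × sec φ; at 45°, h = 1.000, k = 1.414, so h·k = 1.414.
True area = apparent / (areal scale) = 86000 / 1.414 ≈ 60800 km².

60800 km²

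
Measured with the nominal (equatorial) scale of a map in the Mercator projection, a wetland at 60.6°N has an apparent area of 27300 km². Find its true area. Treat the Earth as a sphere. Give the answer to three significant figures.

Mercator is conformal, so the point scale is isotropic: h = k = sec φ = 1/cos φ.
Areal scale = k² = sec²φ = 1/cos²(60.6°) = 1/0.4909² = 4.150.
True area = apparent / (areal scale) = 27300 / 4.150 ≈ 6580 km².

6580 km²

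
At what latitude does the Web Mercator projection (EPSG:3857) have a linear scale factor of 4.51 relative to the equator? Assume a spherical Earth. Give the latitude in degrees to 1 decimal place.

Mercator scale is k = sec φ = 1/cos φ.
1/cos φ = 4.51  ⇒  cos φ = 0.2217  ⇒  φ = arccos(0.2217) ≈ 77.2°.

77.2°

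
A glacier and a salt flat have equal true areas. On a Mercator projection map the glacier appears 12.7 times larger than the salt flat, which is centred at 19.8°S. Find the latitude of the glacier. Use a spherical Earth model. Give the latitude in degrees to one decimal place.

Mercator areal scale is sec²φ, so apparent-area ratio = sec²φ₁ / sec²φ₂ = cos²φ₂ / cos²φ₁.
cos²φ₂ / cos²φ₁ = 12.7  ⇒  cos φ₁ = cos 19.8° / √12.7 = 0.9409/3.564 = 0.2640.
φ₁ = arccos(0.2640) ≈ 74.7°.

74.7°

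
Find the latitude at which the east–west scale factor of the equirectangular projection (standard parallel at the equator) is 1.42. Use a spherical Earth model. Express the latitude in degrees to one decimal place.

45.2°

Plate carrée: h = 1, k = sec φ along parallels.
sec φ = 1.42  ⇒  cos φ = 0.7042  ⇒  φ ≈ 45.2°.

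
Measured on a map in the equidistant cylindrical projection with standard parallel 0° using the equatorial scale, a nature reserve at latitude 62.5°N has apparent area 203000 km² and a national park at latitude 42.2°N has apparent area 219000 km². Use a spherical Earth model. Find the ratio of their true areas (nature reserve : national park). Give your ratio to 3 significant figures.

On the plate carrée, areal scale = h·k = 1 × sec φ, so true area = apparent × cos φ.
True area of nature reserve: 203000 × cos(62.5°) = 203000 × 0.4617 = 93730 km².
True area of national park: 219000 × cos(42.2°) = 219000 × 0.7408 = 162200 km².
Ratio = 93730 / 162200 ≈ 0.578.

0.578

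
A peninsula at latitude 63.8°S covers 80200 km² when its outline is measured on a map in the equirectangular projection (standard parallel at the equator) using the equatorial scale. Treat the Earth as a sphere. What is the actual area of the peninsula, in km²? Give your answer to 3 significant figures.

For the equirectangular projection with φ₀ = 0 (plate carrée), h = 1 along meridians and k = sec φ along parallels.
Areal scale = h·k = 1 × sec φ; at 63.8°, h = 1.000, k = 2.265, so h·k = 2.265.
True area = apparent / (areal scale) = 80200 / 2.265 ≈ 35400 km².

35400 km²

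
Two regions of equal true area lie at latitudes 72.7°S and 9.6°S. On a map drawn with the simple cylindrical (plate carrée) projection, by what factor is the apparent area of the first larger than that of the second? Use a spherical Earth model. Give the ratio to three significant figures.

For the equirectangular projection with φ₀ = 0 (plate carrée), h = 1 along meridians and k = sec φ along parallels.
Areal scale at 72.7°: h·k = 1.000 × 3.363 = 3.363.
Areal scale at 9.6°: h·k = 1.000 × 1.014 = 1.014.
Ratio = 3.363/1.014 ≈ 3.32.

3.32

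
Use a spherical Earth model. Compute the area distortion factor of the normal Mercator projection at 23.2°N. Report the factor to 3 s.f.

The Mercator projection is conformal; its linear scale factor is the same in every direction and equals sec φ = 1/cos φ.
Areal scale = k² = sec²φ = 1/cos²(23.2°) = 1/0.9191² = 1.184.

1.18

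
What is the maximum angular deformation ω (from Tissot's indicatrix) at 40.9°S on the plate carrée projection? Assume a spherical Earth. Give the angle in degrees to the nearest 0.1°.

For the equirectangular projection with φ₀ = 0 (plate carrée), h = 1 along meridians and k = sec φ along parallels.
At 40.9°: h = 1.000, k = 1.323; principal scales a = 1.323, b = 1.000.
sin(ω/2) = (a − b)/(a + b) = 0.3230/2.323 = 0.1390, so ω = 2 arcsin(0.1390) ≈ 16.0°.

16.0°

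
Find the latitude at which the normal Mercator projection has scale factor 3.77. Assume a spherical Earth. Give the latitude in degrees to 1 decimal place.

Mercator scale is k = sec φ = 1/cos φ.
1/cos φ = 3.77  ⇒  cos φ = 0.2653  ⇒  φ = arccos(0.2653) ≈ 74.6°.

74.6°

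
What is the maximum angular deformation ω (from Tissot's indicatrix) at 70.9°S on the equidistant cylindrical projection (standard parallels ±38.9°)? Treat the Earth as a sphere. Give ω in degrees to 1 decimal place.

48.2°

In the equirectangular projection with standard parallel φ₀ = 38.9° (x = Rλ cos φ₀, y = Rφ), meridians are true-scale (h = 1) and the parallel scale is k = cos φ₀ / cos φ.
At 70.9°: h = 1.000, k = 2.378; principal scales a = 2.378, b = 1.000.
sin(ω/2) = (a − b)/(a + b) = 1.378/3.378 = 0.4080, so ω = 2 arcsin(0.4080) ≈ 48.2°.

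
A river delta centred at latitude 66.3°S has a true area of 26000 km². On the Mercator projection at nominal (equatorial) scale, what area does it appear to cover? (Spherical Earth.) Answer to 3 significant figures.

The Mercator projection is conformal; its linear scale factor is the same in every direction and equals sec φ = 1/cos φ.
Areal scale = k² = sec²φ = 1/cos²(66.3°) = 1/0.4019² = 6.190.
Apparent area = 26000 × 6.190 ≈ 161000 km².

161000 km²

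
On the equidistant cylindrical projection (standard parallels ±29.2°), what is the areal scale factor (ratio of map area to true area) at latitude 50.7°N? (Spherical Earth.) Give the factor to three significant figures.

1.38

In the equirectangular projection with standard parallel φ₀ = 29.2° (x = Rλ cos φ₀, y = Rφ), meridians are true-scale (h = 1) and the parallel scale is k = cos φ₀ / cos φ.
Areal scale = h·k = 1 × cos φ₀ / cos φ; at 50.7°, h = 1.000, k = 1.378, so h·k = 1.378.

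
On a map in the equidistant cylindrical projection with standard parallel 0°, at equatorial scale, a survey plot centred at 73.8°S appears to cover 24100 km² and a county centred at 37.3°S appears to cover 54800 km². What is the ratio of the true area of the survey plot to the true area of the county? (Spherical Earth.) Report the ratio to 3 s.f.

0.154

On the plate carrée, areal scale = h·k = 1 × sec φ, so true area = apparent × cos φ.
True area of survey plot: 24100 × cos(73.8°) = 24100 × 0.2790 = 6724 km².
True area of county: 54800 × cos(37.3°) = 54800 × 0.7955 = 43590 km².
Ratio = 6724 / 43590 ≈ 0.154.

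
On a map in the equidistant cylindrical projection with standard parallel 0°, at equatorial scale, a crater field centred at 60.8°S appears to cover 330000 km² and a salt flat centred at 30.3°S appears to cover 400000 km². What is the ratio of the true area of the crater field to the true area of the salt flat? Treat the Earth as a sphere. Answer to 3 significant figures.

0.466

Plate carrée has h = 1 and k = sec φ, giving areal scale sec φ; true area = (apparent area) · cos φ.
True area of crater field: 330000 × cos(60.8°) = 330000 × 0.4879 = 161000 km².
True area of salt flat: 400000 × cos(30.3°) = 400000 × 0.8634 = 345400 km².
Ratio = 161000 / 345400 ≈ 0.466.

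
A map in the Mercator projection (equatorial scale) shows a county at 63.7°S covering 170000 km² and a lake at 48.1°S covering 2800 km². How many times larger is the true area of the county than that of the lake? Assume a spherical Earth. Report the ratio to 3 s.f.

26.7

On Mercator the areal scale is sec²φ, so true area = apparent × cos²φ.
True area of county: 170000 × cos²(63.7°) = 170000 × 0.1963 = 33370 km².
True area of lake: 2800 × cos²(48.1°) = 2800 × 0.4460 = 1249 km².
Ratio = 33370 / 1249 ≈ 26.7.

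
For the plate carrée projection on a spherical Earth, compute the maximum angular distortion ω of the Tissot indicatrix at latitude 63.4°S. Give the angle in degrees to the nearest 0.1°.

44.8°

Plate carrée maps x = Rλ, y = Rφ. The meridian scale is h = 1 and the parallel scale is k = 1/cos φ = sec φ.
At 63.4°: h = 1.000, k = 2.233; principal scales a = 2.233, b = 1.000.
sin(ω/2) = (a − b)/(a + b) = 1.233/3.233 = 0.3814, so ω = 2 arcsin(0.3814) ≈ 44.8°.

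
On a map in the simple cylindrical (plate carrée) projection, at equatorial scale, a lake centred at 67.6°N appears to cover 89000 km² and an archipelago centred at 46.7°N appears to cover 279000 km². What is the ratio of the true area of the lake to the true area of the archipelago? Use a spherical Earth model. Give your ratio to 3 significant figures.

On the plate carrée, areal scale = h·k = 1 × sec φ, so true area = apparent × cos φ.
True area of lake: 89000 × cos(67.6°) = 89000 × 0.3811 = 33920 km².
True area of archipelago: 279000 × cos(46.7°) = 279000 × 0.6858 = 191300 km².
Ratio = 33920 / 191300 ≈ 0.177.

0.177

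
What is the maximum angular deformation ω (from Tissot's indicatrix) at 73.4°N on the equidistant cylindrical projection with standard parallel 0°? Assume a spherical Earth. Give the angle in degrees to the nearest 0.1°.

67.5°

Plate carrée maps x = Rλ, y = Rφ. The meridian scale is h = 1 and the parallel scale is k = 1/cos φ = sec φ.
At 73.4°: h = 1.000, k = 3.500; principal scales a = 3.500, b = 1.000.
sin(ω/2) = (a − b)/(a + b) = 2.500/4.500 = 0.5556, so ω = 2 arcsin(0.5556) ≈ 67.5°.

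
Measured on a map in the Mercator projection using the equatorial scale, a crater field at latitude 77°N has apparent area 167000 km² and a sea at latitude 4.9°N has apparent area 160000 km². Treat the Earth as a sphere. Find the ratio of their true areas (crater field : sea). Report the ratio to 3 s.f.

Since Mercator area scale is 1/cos²φ, the true area equals the apparent area multiplied by cos²φ.
True area of crater field: 167000 × cos²(77°) = 167000 × 0.05060 = 8451 km².
True area of sea: 160000 × cos²(4.9°) = 160000 × 0.9927 = 158800 km².
Ratio = 8451 / 158800 ≈ 0.0532.

0.0532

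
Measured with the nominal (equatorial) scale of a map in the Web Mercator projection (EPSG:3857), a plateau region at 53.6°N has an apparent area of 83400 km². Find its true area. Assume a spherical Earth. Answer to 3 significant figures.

29400 km²

The Mercator projection is conformal; its linear scale factor is the same in every direction and equals sec φ = 1/cos φ.
Areal scale = k² = sec²φ = 1/cos²(53.6°) = 1/0.5934² = 2.840.
True area = apparent / (areal scale) = 83400 / 2.840 ≈ 29400 km².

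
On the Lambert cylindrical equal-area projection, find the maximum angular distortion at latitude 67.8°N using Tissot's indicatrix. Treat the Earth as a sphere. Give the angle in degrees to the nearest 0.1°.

97.2°

The Lambert cylindrical equal-area projection is the cylindrical equal-area projection with its standard parallel at the equator (φ₀ = 0). A cylindrical equal-area projection with standard parallel φ₀ has meridian scale h = cos φ / cos φ₀ and parallel scale k = cos φ₀ / cos φ (so areas are preserved, h·k = 1).
At 67.8°: h = 0.3778, k = 2.647; principal scales a = 2.647, b = 0.3778.
sin(ω/2) = (a − b)/(a + b) = 2.269/3.024 = 0.7501, so ω = 2 arcsin(0.7501) ≈ 97.2°.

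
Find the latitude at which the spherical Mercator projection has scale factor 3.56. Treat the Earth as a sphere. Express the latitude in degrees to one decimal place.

Mercator scale is k = sec φ = 1/cos φ.
1/cos φ = 3.56  ⇒  cos φ = 0.2809  ⇒  φ = arccos(0.2809) ≈ 73.7°.

73.7°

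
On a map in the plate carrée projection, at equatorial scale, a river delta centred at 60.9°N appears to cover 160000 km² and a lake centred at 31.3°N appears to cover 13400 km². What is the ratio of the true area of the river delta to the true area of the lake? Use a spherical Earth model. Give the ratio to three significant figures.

6.80

Plate carrée has h = 1 and k = sec φ, giving areal scale sec φ; true area = (apparent area) · cos φ.
True area of river delta: 160000 × cos(60.9°) = 160000 × 0.4863 = 77810 km².
True area of lake: 13400 × cos(31.3°) = 13400 × 0.8545 = 11450 km².
Ratio = 77810 / 11450 ≈ 6.80.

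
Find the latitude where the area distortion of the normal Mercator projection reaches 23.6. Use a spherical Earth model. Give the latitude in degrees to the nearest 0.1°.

78.1°

Mercator areal scale is sec²φ.
sec²φ = 23.6  ⇒  cos²φ = 0.04237  ⇒  cos φ = 0.2058.
φ = arccos(0.2058) ≈ 78.1°.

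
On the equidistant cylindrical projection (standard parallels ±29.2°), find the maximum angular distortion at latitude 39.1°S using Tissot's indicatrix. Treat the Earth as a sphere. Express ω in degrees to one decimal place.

6.7°

In the equirectangular projection with standard parallel φ₀ = 29.2° (x = Rλ cos φ₀, y = Rφ), meridians are true-scale (h = 1) and the parallel scale is k = cos φ₀ / cos φ.
At 39.1°: h = 1.000, k = 1.125; principal scales a = 1.125, b = 1.000.
sin(ω/2) = (a − b)/(a + b) = 0.1248/2.125 = 0.05875, so ω = 2 arcsin(0.05875) ≈ 6.7°.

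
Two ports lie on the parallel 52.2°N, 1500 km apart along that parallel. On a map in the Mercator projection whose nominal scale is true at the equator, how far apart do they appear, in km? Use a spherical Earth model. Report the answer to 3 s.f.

2450 km

Mercator is conformal, so the point scale is isotropic: h = k = sec φ = 1/cos φ.
Along the parallel, k = sec 52.2° = 1/0.6129 = 1.632.
Map distance = 1500 × 1.632 ≈ 2450 km.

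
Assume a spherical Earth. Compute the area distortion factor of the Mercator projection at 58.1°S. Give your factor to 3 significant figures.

3.58

The Mercator projection is conformal; its linear scale factor is the same in every direction and equals sec φ = 1/cos φ.
Areal scale = k² = sec²φ = 1/cos²(58.1°) = 1/0.5284² = 3.581.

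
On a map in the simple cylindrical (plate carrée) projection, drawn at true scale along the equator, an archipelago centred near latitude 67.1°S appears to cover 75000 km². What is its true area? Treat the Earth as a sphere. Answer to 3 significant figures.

For the equirectangular projection with φ₀ = 0 (plate carrée), h = 1 along meridians and k = sec φ along parallels.
Areal scale = h·k = 1 × sec φ; at 67.1°, h = 1.000, k = 2.570, so h·k = 2.570.
True area = apparent / (areal scale) = 75000 / 2.570 ≈ 29200 km².

29200 km²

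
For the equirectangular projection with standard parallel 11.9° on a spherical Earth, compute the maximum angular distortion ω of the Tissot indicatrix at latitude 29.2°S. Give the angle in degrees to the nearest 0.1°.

The equidistant cylindrical projection with φ₀ = 11.9° has h = 1 (meridians true) and k = cos φ₀ / cos φ along parallels.
At 29.2°: h = 1.000, k = 1.121; principal scales a = 1.121, b = 1.000.
sin(ω/2) = (a − b)/(a + b) = 0.1210/2.121 = 0.05703, so ω = 2 arcsin(0.05703) ≈ 6.5°.

6.5°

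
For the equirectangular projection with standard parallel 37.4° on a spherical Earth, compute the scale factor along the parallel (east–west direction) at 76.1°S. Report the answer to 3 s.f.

The equidistant cylindrical projection with φ₀ = 37.4° has h = 1 (meridians true) and k = cos φ₀ / cos φ along parallels.
k = cos 37.4° / cos 76.1° = 0.7944/0.2402 = 3.307.

3.31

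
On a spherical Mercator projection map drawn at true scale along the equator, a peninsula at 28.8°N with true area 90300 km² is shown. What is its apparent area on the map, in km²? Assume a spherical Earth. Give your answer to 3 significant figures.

For Mercator, h = k = sec φ (a conformal cylindrical projection has a single point scale, 1/cos φ).
Areal scale = k² = sec²φ = 1/cos²(28.8°) = 1/0.8763² = 1.302.
Apparent area = 90300 × 1.302 ≈ 118000 km².

118000 km²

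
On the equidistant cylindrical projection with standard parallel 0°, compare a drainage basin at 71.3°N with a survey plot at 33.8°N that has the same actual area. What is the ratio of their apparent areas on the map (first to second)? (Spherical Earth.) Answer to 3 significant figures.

2.59

In the plate carrée (x = Rλ, y = Rφ), meridians are true-scale (h = 1) and parallels are stretched by k = sec φ.
Areal scale at 71.3°: h·k = 1.000 × 3.119 = 3.119.
Areal scale at 33.8°: h·k = 1.000 × 1.203 = 1.203.
Ratio = 3.119/1.203 ≈ 2.59.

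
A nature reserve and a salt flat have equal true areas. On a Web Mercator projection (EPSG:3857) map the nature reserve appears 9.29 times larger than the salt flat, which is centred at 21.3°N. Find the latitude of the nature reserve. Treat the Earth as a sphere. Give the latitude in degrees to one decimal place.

72.2°

On Mercator, (apparent₁)/(apparent₂) = sec²φ₁ / sec²φ₂ when true areas are equal.
cos²φ₂ / cos²φ₁ = 9.29  ⇒  cos φ₁ = cos 21.3° / √9.29 = 0.9317/3.048 = 0.3057.
φ₁ = arccos(0.3057) ≈ 72.2°.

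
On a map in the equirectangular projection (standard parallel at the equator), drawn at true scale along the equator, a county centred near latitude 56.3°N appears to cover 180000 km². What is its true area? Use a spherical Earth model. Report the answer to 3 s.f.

For the equirectangular projection with φ₀ = 0 (plate carrée), h = 1 along meridians and k = sec φ along parallels.
Areal scale = h·k = 1 × sec φ; at 56.3°, h = 1.000, k = 1.802, so h·k = 1.802.
True area = apparent / (areal scale) = 180000 / 1.802 ≈ 99900 km².

99900 km²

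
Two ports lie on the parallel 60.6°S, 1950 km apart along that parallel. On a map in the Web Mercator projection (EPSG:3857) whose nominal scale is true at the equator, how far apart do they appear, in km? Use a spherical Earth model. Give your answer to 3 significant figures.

The Mercator projection is conformal; its linear scale factor is the same in every direction and equals sec φ = 1/cos φ.
Along the parallel, k = sec 60.6° = 1/0.4909 = 2.037.
Map distance = 1950 × 2.037 ≈ 3970 km.

3970 km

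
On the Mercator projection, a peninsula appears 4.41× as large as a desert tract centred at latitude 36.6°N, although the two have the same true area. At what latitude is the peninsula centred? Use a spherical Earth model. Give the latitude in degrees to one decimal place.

Mercator areal scale is sec²φ, so apparent-area ratio = sec²φ₁ / sec²φ₂ = cos²φ₂ / cos²φ₁.
cos²φ₂ / cos²φ₁ = 4.41  ⇒  cos φ₁ = cos 36.6° / √4.41 = 0.8028/2.100 = 0.3823.
φ₁ = arccos(0.3823) ≈ 67.5°.

67.5°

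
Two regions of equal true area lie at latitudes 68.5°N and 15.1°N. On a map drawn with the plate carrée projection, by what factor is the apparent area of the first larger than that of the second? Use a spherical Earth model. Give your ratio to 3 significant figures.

In the plate carrée (x = Rλ, y = Rφ), meridians are true-scale (h = 1) and parallels are stretched by k = sec φ.
Areal scale at 68.5°: h·k = 1.000 × 2.729 = 2.729.
Areal scale at 15.1°: h·k = 1.000 × 1.036 = 1.036.
Ratio = 2.729/1.036 ≈ 2.63.

2.63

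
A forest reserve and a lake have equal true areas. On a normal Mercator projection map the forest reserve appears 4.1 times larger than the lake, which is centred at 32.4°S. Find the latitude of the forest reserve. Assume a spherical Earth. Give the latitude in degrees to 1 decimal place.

65.4°

Mercator areal scale is sec²φ, so apparent-area ratio = sec²φ₁ / sec²φ₂ = cos²φ₂ / cos²φ₁.
cos²φ₂ / cos²φ₁ = 4.1  ⇒  cos φ₁ = cos 32.4° / √4.1 = 0.8443/2.025 = 0.4170.
φ₁ = arccos(0.4170) ≈ 65.4°.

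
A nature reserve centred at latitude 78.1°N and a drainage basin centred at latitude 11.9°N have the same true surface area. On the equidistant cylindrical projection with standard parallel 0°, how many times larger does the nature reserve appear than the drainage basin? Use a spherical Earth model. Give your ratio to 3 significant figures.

Plate carrée maps x = Rλ, y = Rφ. The meridian scale is h = 1 and the parallel scale is k = 1/cos φ = sec φ.
Areal scale at 78.1°: h·k = 1.000 × 4.850 = 4.850.
Areal scale at 11.9°: h·k = 1.000 × 1.022 = 1.022.
Ratio = 4.850/1.022 ≈ 4.75.

4.75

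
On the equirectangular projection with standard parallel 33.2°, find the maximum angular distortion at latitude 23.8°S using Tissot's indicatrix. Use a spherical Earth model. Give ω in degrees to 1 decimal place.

The equidistant cylindrical projection with φ₀ = 33.2° has h = 1 (meridians true) and k = cos φ₀ / cos φ along parallels.
At 23.8°: h = 1.000, k = 0.9145; principal scales a = 1.000, b = 0.9145.
sin(ω/2) = (a − b)/(a + b) = 0.08546/1.915 = 0.04464, so ω = 2 arcsin(0.04464) ≈ 5.1°.

5.1°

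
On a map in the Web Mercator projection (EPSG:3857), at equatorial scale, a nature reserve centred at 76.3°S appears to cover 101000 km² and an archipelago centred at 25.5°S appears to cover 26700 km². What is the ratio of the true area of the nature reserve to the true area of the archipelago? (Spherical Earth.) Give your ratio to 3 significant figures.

On Mercator the areal scale is sec²φ, so true area = apparent × cos²φ.
True area of nature reserve: 101000 × cos²(76.3°) = 101000 × 0.05609 = 5665 km².
True area of archipelago: 26700 × cos²(25.5°) = 26700 × 0.8147 = 21750 km².
Ratio = 5665 / 21750 ≈ 0.260.

0.260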